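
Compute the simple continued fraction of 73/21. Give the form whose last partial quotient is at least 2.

73 = 3·21 + 10
21 = 2·10 + 1
10 = 10·1 + 0  (stop)
So 73/21 = [3; 2, 10].

[3; 2, 10]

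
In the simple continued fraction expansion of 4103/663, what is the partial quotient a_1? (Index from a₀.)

5

4103 = 6·663 + 125   →  a_0 = 6
663 = 5·125 + 38   →  a_1 = 5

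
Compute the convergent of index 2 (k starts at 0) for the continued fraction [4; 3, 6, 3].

82/19

Using pₖ = aₖpₖ₋₁ + pₖ₋₂, qₖ = aₖqₖ₋₁ + qₖ₋₂ (with p₋₁=1, p₋₂=0, q₋₁=0, q₋₂=1):
  k=0: a=4, p=4, q=1
  k=1: a=3, p=13, q=3
  k=2: a=6, p=82, q=19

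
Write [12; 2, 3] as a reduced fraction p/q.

87/7

Fold from the inside: start with 3/1.
  2 + 1/3 = 7/3
  12 + 3/7 = 87/7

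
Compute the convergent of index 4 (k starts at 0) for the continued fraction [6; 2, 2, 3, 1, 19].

141/22

Using pₖ = aₖpₖ₋₁ + pₖ₋₂, qₖ = aₖqₖ₋₁ + qₖ₋₂ (with p₋₁=1, p₋₂=0, q₋₁=0, q₋₂=1):
  k=0: a=6, p=6, q=1
  k=1: a=2, p=13, q=2
  k=2: a=2, p=32, q=5
  k=3: a=3, p=109, q=17
  k=4: a=1, p=141, q=22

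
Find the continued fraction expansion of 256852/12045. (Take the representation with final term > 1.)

256852 = 21×12045 + 3907
12045 = 3×3907 + 324
3907 = 12×324 + 19
324 = 17×19 + 1
19 = 19×1 + 0  (stop)
So 256852/12045 = [21; 3, 12, 17, 19].

[21; 3, 12, 17, 19]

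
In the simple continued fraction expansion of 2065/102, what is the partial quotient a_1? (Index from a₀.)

4

2065 = 20·102 + 25   →  a_0 = 20
102 = 4·25 + 2   →  a_1 = 4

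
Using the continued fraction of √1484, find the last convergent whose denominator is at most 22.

809/21

√1484 = [38; 1, 1, 10, 1, 1, 76, …] (period length 6).
Convergents:
  p_0/q_0 = 38/1
  p_1/q_1 = 39/1
  p_2/q_2 = 77/2
  p_3/q_3 = 809/21
  p_4/q_4 = 886/23
q_3 = 21 ≤ 22 < 23 = q_4, so the answer is 809/21.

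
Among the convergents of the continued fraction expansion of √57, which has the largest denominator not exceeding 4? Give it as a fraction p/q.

15/2

√57 = [7; 1, 1, 4, 1, 1, 14, …] (period length 6).
Convergents:
  p_0/q_0 = 7/1
  p_1/q_1 = 8/1
  p_2/q_2 = 15/2
  p_3/q_3 = 68/9
q_2 = 2 ≤ 4 < 9 = q_3, so the answer is 15/2.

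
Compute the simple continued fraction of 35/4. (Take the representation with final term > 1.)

[8; 1, 3]

35 = 8*4 + 3
4 = 1*3 + 1
3 = 3*1 + 0  (stop)
So 35/4 = [8; 1, 3].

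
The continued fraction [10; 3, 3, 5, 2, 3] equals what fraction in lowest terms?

4131/401

Fold from the inside: start with 3/1.
  2 + 1/3 = 7/3
  5 + 3/7 = 38/7
  3 + 7/38 = 121/38
  3 + 38/121 = 401/121
  10 + 121/401 = 4131/401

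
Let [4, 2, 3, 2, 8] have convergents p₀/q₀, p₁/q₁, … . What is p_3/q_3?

Using pₖ = aₖpₖ₋₁ + pₖ₋₂, qₖ = aₖqₖ₋₁ + qₖ₋₂ (with p₋₁=1, p₋₂=0, q₋₁=0, q₋₂=1):
  k=0: a=4, p=4, q=1
  k=1: a=2, p=9, q=2
  k=2: a=3, p=31, q=7
  k=3: a=2, p=71, q=16

71/16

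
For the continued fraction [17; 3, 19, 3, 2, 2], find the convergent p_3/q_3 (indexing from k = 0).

Using pₖ = aₖpₖ₋₁ + pₖ₋₂, qₖ = aₖqₖ₋₁ + qₖ₋₂ (with p₋₁=1, p₋₂=0, q₋₁=0, q₋₂=1):
  k=0: a=17, p=17, q=1
  k=1: a=3, p=52, q=3
  k=2: a=19, p=1005, q=58
  k=3: a=3, p=3067, q=177

3067/177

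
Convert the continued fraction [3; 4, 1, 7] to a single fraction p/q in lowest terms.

Using pₖ = aₖpₖ₋₁ + pₖ₋₂ and qₖ = aₖqₖ₋₁ + qₖ₋₂:
  k=0: a=3, p=3, q=1
  k=1: a=4, p=13, q=4
  k=2: a=1, p=16, q=5
  k=3: a=7, p=125, q=39

125/39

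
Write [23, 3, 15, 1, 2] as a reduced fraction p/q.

Fold from the inside: start with 2/1.
  1 + 1/2 = 3/2
  15 + 2/3 = 47/3
  3 + 3/47 = 144/47
  23 + 47/144 = 3359/144

3359/144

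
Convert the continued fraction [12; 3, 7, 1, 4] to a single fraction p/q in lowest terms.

1503/122

Fold from the inside: start with 4/1.
  1 + 1/4 = 5/4
  7 + 4/5 = 39/5
  3 + 5/39 = 122/39
  12 + 39/122 = 1503/122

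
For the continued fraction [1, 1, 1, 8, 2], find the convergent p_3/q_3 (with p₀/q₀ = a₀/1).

Using pₖ = aₖpₖ₋₁ + pₖ₋₂, qₖ = aₖqₖ₋₁ + qₖ₋₂ (with p₋₁=1, p₋₂=0, q₋₁=0, q₋₂=1):
  k=0: a=1, p=1, q=1
  k=1: a=1, p=2, q=1
  k=2: a=1, p=3, q=2
  k=3: a=8, p=26, q=17

26/17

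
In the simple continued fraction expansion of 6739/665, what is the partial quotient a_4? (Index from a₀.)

2

6739 = 10·665 + 89   →  a_0 = 10
665 = 7·89 + 42   →  a_1 = 7
89 = 2·42 + 5   →  a_2 = 2
42 = 8·5 + 2   →  a_3 = 8
5 = 2·2 + 1   →  a_4 = 2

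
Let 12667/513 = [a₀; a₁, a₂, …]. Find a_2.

2

12667 = 24·513 + 355   →  a_0 = 24
513 = 1·355 + 158   →  a_1 = 1
355 = 2·158 + 39   →  a_2 = 2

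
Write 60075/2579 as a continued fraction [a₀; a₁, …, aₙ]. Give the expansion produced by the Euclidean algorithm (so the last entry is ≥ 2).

60075 = 23*2579 + 758
2579 = 3*758 + 305
758 = 2*305 + 148
305 = 2*148 + 9
148 = 16*9 + 4
9 = 2*4 + 1
4 = 4*1 + 0  (stop)
So 60075/2579 = [23; 3, 2, 2, 16, 2, 4].

[23; 3, 2, 2, 16, 2, 4]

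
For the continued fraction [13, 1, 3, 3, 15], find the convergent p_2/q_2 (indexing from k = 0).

Using pₖ = aₖpₖ₋₁ + pₖ₋₂, qₖ = aₖqₖ₋₁ + qₖ₋₂ (with p₋₁=1, p₋₂=0, q₋₁=0, q₋₂=1):
  k=0: a=13, p=13, q=1
  k=1: a=1, p=14, q=1
  k=2: a=3, p=55, q=4

55/4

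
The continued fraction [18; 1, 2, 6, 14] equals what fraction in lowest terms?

5026/269

Using pₖ = aₖpₖ₋₁ + pₖ₋₂ and qₖ = aₖqₖ₋₁ + qₖ₋₂:
  k=0: a=18, p=18, q=1
  k=1: a=1, p=19, q=1
  k=2: a=2, p=56, q=3
  k=3: a=6, p=355, q=19
  k=4: a=14, p=5026, q=269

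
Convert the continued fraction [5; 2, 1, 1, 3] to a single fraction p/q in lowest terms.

97/18

Using pₖ = aₖpₖ₋₁ + pₖ₋₂ and qₖ = aₖqₖ₋₁ + qₖ₋₂:
  k=0: a=5, p=5, q=1
  k=1: a=2, p=11, q=2
  k=2: a=1, p=16, q=3
  k=3: a=1, p=27, q=5
  k=4: a=3, p=97, q=18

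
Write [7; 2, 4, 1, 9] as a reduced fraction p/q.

Using pₖ = aₖpₖ₋₁ + pₖ₋₂ and qₖ = aₖqₖ₋₁ + qₖ₋₂:
  k=0: a=7, p=7, q=1
  k=1: a=2, p=15, q=2
  k=2: a=4, p=67, q=9
  k=3: a=1, p=82, q=11
  k=4: a=9, p=805, q=108

805/108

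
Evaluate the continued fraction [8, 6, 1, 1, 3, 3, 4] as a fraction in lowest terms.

Using pₖ = aₖpₖ₋₁ + pₖ₋₂ and qₖ = aₖqₖ₋₁ + qₖ₋₂:
  k=0: a=8, p=8, q=1
  k=1: a=6, p=49, q=6
  k=2: a=1, p=57, q=7
  k=3: a=1, p=106, q=13
  k=4: a=3, p=375, q=46
  k=5: a=3, p=1231, q=151
  k=6: a=4, p=5299, q=650

5299/650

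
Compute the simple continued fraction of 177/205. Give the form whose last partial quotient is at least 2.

177 = 0*205 + 177
205 = 1*177 + 28
177 = 6*28 + 9
28 = 3*9 + 1
9 = 9*1 + 0  (stop)
So 177/205 = [0; 1, 6, 3, 9].

[0; 1, 6, 3, 9]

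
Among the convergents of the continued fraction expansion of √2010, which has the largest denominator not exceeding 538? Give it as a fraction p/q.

√2010 = [44; 1, 4, 1, 88, …] (period length 4).
Convergents:
  p_0/q_0 = 44/1
  p_1/q_1 = 45/1
  p_2/q_2 = 224/5
  p_3/q_3 = 269/6
  p_4/q_4 = 23896/533
  p_5/q_5 = 24165/539
q_4 = 533 ≤ 538 < 539 = q_5, so the answer is 23896/533.

23896/533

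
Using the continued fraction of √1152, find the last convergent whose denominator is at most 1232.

√1152 = [33; 1, 15, 1, 66, …] (period length 4).
Convergents:
  p_0/q_0 = 33/1
  p_1/q_1 = 34/1
  p_2/q_2 = 543/16
  p_3/q_3 = 577/17
  p_4/q_4 = 38625/1138
  p_5/q_5 = 39202/1155
  p_6/q_6 = 626655/18463
q_5 = 1155 ≤ 1232 < 18463 = q_6, so the answer is 39202/1155.

39202/1155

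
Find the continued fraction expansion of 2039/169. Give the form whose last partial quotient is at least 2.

[12; 15, 2, 1, 3]

2039 = 12·169 + 11
169 = 15·11 + 4
11 = 2·4 + 3
4 = 1·3 + 1
3 = 3·1 + 0  (stop)
So 2039/169 = [12; 15, 2, 1, 3].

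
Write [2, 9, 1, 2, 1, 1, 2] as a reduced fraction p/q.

368/175

Using pₖ = aₖpₖ₋₁ + pₖ₋₂ and qₖ = aₖqₖ₋₁ + qₖ₋₂:
  k=0: a=2, p=2, q=1
  k=1: a=9, p=19, q=9
  k=2: a=1, p=21, q=10
  k=3: a=2, p=61, q=29
  k=4: a=1, p=82, q=39
  k=5: a=1, p=143, q=68
  k=6: a=2, p=368, q=175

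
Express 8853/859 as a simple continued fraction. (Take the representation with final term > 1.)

8853 = 10·859 + 263
859 = 3·263 + 70
263 = 3·70 + 53
70 = 1·53 + 17
53 = 3·17 + 2
17 = 8·2 + 1
2 = 2·1 + 0  (stop)
So 8853/859 = [10; 3, 3, 1, 3, 8, 2].

[10; 3, 3, 1, 3, 8, 2]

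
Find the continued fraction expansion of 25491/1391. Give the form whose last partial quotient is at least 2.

[18; 3, 14, 6, 2, 2]

25491 = 18×1391 + 453
1391 = 3×453 + 32
453 = 14×32 + 5
32 = 6×5 + 2
5 = 2×2 + 1
2 = 2×1 + 0  (stop)
So 25491/1391 = [18; 3, 14, 6, 2, 2].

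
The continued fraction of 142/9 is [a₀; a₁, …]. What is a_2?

3

142 = 15·9 + 7   →  a_0 = 15
9 = 1·7 + 2   →  a_1 = 1
7 = 3·2 + 1   →  a_2 = 3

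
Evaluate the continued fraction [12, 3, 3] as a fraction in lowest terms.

Fold from the inside: start with 3/1.
  3 + 1/3 = 10/3
  12 + 3/10 = 123/10

123/10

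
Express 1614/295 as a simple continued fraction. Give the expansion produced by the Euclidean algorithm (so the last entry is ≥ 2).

[5; 2, 8, 5, 1, 2]

1614 = 5·295 + 139
295 = 2·139 + 17
139 = 8·17 + 3
17 = 5·3 + 2
3 = 1·2 + 1
2 = 2·1 + 0  (stop)
So 1614/295 = [5; 2, 8, 5, 1, 2].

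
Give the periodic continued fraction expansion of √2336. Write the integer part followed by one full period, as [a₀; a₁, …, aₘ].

a₀ = ⌊√2336⌋ = 48.
With m₀=0, d₀=1 and mₖ₊₁ = dₖaₖ − mₖ, dₖ₊₁ = (n − mₖ₊₁²)/dₖ, aₖ₊₁ = ⌊(a₀+mₖ₊₁)/dₖ₊₁⌋:
  k=1: m=48, d=32, a=3
  k=2: m=48, d=1, a=96
d=1 and a=2a₀=96 at k=2, so the next step gives (m, d) = (48, 32) again — its k=1 value — and the period has length 2.

[48; 3, 96]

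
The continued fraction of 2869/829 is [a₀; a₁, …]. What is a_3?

1

2869 = 3·829 + 382   →  a_0 = 3
829 = 2·382 + 65   →  a_1 = 2
382 = 5·65 + 57   →  a_2 = 5
65 = 1·57 + 8   →  a_3 = 1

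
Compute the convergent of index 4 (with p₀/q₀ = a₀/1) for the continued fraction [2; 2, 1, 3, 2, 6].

59/25

Using pₖ = aₖpₖ₋₁ + pₖ₋₂, qₖ = aₖqₖ₋₁ + qₖ₋₂ (with p₋₁=1, p₋₂=0, q₋₁=0, q₋₂=1):
  k=0: a=2, p=2, q=1
  k=1: a=2, p=5, q=2
  k=2: a=1, p=7, q=3
  k=3: a=3, p=26, q=11
  k=4: a=2, p=59, q=25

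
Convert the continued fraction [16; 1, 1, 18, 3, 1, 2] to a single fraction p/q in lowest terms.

6820/413

Fold from the inside: start with 2/1.
  1 + 1/2 = 3/2
  3 + 2/3 = 11/3
  18 + 3/11 = 201/11
  1 + 11/201 = 212/201
  1 + 201/212 = 413/212
  16 + 212/413 = 6820/413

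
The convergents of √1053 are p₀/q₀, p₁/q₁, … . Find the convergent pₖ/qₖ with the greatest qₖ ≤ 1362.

√1053 = [32; 2, 4, 2, 64, …] (period length 4).
Convergents:
  p_0/q_0 = 32/1
  p_1/q_1 = 65/2
  p_2/q_2 = 292/9
  p_3/q_3 = 649/20
  p_4/q_4 = 41828/1289
  p_5/q_5 = 84305/2598
q_4 = 1289 ≤ 1362 < 2598 = q_5, so the answer is 41828/1289.

41828/1289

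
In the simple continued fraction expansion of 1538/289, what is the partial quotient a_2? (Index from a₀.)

9

1538 = 5·289 + 93   →  a_0 = 5
289 = 3·93 + 10   →  a_1 = 3
93 = 9·10 + 3   →  a_2 = 9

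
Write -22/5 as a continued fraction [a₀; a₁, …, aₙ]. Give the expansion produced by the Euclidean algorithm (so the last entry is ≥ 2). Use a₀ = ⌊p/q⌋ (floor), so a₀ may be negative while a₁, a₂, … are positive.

[-5; 1, 1, 2]

-22 = -5·5 + 3
5 = 1·3 + 2
3 = 1·2 + 1
2 = 2·1 + 0  (stop)
So -22/5 = [-5; 1, 1, 2].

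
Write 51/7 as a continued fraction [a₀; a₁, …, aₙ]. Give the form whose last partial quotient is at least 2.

51 = 7·7 + 2
7 = 3·2 + 1
2 = 2·1 + 0  (stop)
So 51/7 = [7; 3, 2].

[7; 3, 2]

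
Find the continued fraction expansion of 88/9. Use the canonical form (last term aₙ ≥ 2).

88 = 9×9 + 7
9 = 1×7 + 2
7 = 3×2 + 1
2 = 2×1 + 0  (stop)
So 88/9 = [9; 1, 3, 2].

[9; 1, 3, 2]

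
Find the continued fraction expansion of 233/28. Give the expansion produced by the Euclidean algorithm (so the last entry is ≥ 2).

[8; 3, 9]

233 = 8×28 + 9
28 = 3×9 + 1
9 = 9×1 + 0  (stop)
So 233/28 = [8; 3, 9].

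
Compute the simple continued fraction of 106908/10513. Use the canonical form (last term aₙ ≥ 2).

106908 = 10×10513 + 1778
10513 = 5×1778 + 1623
1778 = 1×1623 + 155
1623 = 10×155 + 73
155 = 2×73 + 9
73 = 8×9 + 1
9 = 9×1 + 0  (stop)
So 106908/10513 = [10; 5, 1, 10, 2, 8, 9].

[10; 5, 1, 10, 2, 8, 9]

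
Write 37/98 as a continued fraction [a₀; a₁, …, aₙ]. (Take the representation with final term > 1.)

[0; 2, 1, 1, 1, 5, 2]

37 = 0·98 + 37
98 = 2·37 + 24
37 = 1·24 + 13
24 = 1·13 + 11
13 = 1·11 + 2
11 = 5·2 + 1
2 = 2·1 + 0  (stop)
So 37/98 = [0; 2, 1, 1, 1, 5, 2].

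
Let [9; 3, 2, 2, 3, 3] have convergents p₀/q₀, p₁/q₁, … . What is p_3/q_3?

158/17

Using pₖ = aₖpₖ₋₁ + pₖ₋₂, qₖ = aₖqₖ₋₁ + qₖ₋₂ (with p₋₁=1, p₋₂=0, q₋₁=0, q₋₂=1):
  k=0: a=9, p=9, q=1
  k=1: a=3, p=28, q=3
  k=2: a=2, p=65, q=7
  k=3: a=2, p=158, q=17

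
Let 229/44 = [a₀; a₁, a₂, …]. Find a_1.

229 = 5·44 + 9   →  a_0 = 5
44 = 4·9 + 8   →  a_1 = 4

4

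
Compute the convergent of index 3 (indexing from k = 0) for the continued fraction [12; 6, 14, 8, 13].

8345/686

Using pₖ = aₖpₖ₋₁ + pₖ₋₂, qₖ = aₖqₖ₋₁ + qₖ₋₂ (with p₋₁=1, p₋₂=0, q₋₁=0, q₋₂=1):
  k=0: a=12, p=12, q=1
  k=1: a=6, p=73, q=6
  k=2: a=14, p=1034, q=85
  k=3: a=8, p=8345, q=686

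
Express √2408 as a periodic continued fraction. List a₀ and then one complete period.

[49; 14, 98]

a₀ = ⌊√2408⌋ = 49.
With m₀=0, d₀=1 and mₖ₊₁ = dₖaₖ − mₖ, dₖ₊₁ = (n − mₖ₊₁²)/dₖ, aₖ₊₁ = ⌊(a₀+mₖ₊₁)/dₖ₊₁⌋:
  k=1: m=49, d=7, a=14
  k=2: m=49, d=1, a=98
d=1 and a=2a₀=98 at k=2, so the next step gives (m, d) = (49, 7) again — its k=1 value — and the period has length 2.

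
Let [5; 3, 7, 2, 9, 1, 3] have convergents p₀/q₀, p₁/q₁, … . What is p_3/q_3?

Using pₖ = aₖpₖ₋₁ + pₖ₋₂, qₖ = aₖqₖ₋₁ + qₖ₋₂ (with p₋₁=1, p₋₂=0, q₋₁=0, q₋₂=1):
  k=0: a=5, p=5, q=1
  k=1: a=3, p=16, q=3
  k=2: a=7, p=117, q=22
  k=3: a=2, p=250, q=47

250/47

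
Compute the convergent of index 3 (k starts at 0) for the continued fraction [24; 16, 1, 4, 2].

Using pₖ = aₖpₖ₋₁ + pₖ₋₂, qₖ = aₖqₖ₋₁ + qₖ₋₂ (with p₋₁=1, p₋₂=0, q₋₁=0, q₋₂=1):
  k=0: a=24, p=24, q=1
  k=1: a=16, p=385, q=16
  k=2: a=1, p=409, q=17
  k=3: a=4, p=2021, q=84

2021/84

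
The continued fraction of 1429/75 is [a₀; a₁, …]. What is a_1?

18

1429 = 19·75 + 4   →  a_0 = 19
75 = 18·4 + 3   →  a_1 = 18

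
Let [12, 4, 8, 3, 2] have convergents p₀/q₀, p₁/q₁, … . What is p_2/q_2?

404/33

Using pₖ = aₖpₖ₋₁ + pₖ₋₂, qₖ = aₖqₖ₋₁ + qₖ₋₂ (with p₋₁=1, p₋₂=0, q₋₁=0, q₋₂=1):
  k=0: a=12, p=12, q=1
  k=1: a=4, p=49, q=4
  k=2: a=8, p=404, q=33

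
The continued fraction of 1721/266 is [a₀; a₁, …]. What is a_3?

1721 = 6·266 + 125   →  a_0 = 6
266 = 2·125 + 16   →  a_1 = 2
125 = 7·16 + 13   →  a_2 = 7
16 = 1·13 + 3   →  a_3 = 1

1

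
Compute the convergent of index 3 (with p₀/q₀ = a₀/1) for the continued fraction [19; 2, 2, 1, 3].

136/7

Using pₖ = aₖpₖ₋₁ + pₖ₋₂, qₖ = aₖqₖ₋₁ + qₖ₋₂ (with p₋₁=1, p₋₂=0, q₋₁=0, q₋₂=1):
  k=0: a=19, p=19, q=1
  k=1: a=2, p=39, q=2
  k=2: a=2, p=97, q=5
  k=3: a=1, p=136, q=7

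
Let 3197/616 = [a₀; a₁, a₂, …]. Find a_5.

3197 = 5·616 + 117   →  a_0 = 5
616 = 5·117 + 31   →  a_1 = 5
117 = 3·31 + 24   →  a_2 = 3
31 = 1·24 + 7   →  a_3 = 1
24 = 3·7 + 3   →  a_4 = 3
7 = 2·3 + 1   →  a_5 = 2

2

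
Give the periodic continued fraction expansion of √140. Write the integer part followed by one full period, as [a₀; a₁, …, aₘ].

a₀ = ⌊√140⌋ = 11.
With m₀=0, d₀=1 and mₖ₊₁ = dₖaₖ − mₖ, dₖ₊₁ = (n − mₖ₊₁²)/dₖ, aₖ₊₁ = ⌊(a₀+mₖ₊₁)/dₖ₊₁⌋:
  k=1: m=11, d=19, a=1
  k=2: m=8, d=4, a=4
  k=3: m=8, d=19, a=1
  k=4: m=11, d=1, a=22
d=1 and a=2a₀=22 at k=4, so the next step gives (m, d) = (11, 19) again — its k=1 value — and the period has length 4.

[11; 1, 4, 1, 22]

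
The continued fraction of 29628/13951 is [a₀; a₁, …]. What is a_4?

29628 = 2·13951 + 1726   →  a_0 = 2
13951 = 8·1726 + 143   →  a_1 = 8
1726 = 12·143 + 10   →  a_2 = 12
143 = 14·10 + 3   →  a_3 = 14
10 = 3·3 + 1   →  a_4 = 3

3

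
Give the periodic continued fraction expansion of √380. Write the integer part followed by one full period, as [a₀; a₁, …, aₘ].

[19; 2, 38]

a₀ = ⌊√380⌋ = 19.
With m₀=0, d₀=1 and mₖ₊₁ = dₖaₖ − mₖ, dₖ₊₁ = (n − mₖ₊₁²)/dₖ, aₖ₊₁ = ⌊(a₀+mₖ₊₁)/dₖ₊₁⌋:
  k=1: m=19, d=19, a=2
  k=2: m=19, d=1, a=38
d=1 and a=2a₀=38 at k=2, so the next step gives (m, d) = (19, 19) again — its k=1 value — and the period has length 2.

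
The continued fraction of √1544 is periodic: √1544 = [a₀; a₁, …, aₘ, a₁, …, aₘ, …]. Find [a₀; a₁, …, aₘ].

a₀ = ⌊√1544⌋ = 39.
With m₀=0, d₀=1 and mₖ₊₁ = dₖaₖ − mₖ, dₖ₊₁ = (n − mₖ₊₁²)/dₖ, aₖ₊₁ = ⌊(a₀+mₖ₊₁)/dₖ₊₁⌋:
  k=1: m=39, d=23, a=3
  k=2: m=30, d=28, a=2
  k=3: m=26, d=31, a=2
  k=4: m=36, d=8, a=9
  k=5: m=36, d=31, a=2
  k=6: m=26, d=28, a=2
  k=7: m=30, d=23, a=3
  k=8: m=39, d=1, a=78
d=1 and a=2a₀=78 at k=8, so the next step gives (m, d) = (39, 23) again — its k=1 value — and the period has length 8.

[39; 3, 2, 2, 9, 2, 2, 3, 78]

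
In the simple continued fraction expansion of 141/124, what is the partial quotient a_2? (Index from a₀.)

141 = 1·124 + 17   →  a_0 = 1
124 = 7·17 + 5   →  a_1 = 7
17 = 3·5 + 2   →  a_2 = 3

3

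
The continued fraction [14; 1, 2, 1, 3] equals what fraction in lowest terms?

Fold from the inside: start with 3/1.
  1 + 1/3 = 4/3
  2 + 3/4 = 11/4
  1 + 4/11 = 15/11
  14 + 11/15 = 221/15

221/15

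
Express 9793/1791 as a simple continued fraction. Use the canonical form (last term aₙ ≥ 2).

[5; 2, 7, 3, 2, 16]

9793 = 5*1791 + 838
1791 = 2*838 + 115
838 = 7*115 + 33
115 = 3*33 + 16
33 = 2*16 + 1
16 = 16*1 + 0  (stop)
So 9793/1791 = [5; 2, 7, 3, 2, 16].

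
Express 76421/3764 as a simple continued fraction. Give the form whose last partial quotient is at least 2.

76421 = 20*3764 + 1141
3764 = 3*1141 + 341
1141 = 3*341 + 118
341 = 2*118 + 105
118 = 1*105 + 13
105 = 8*13 + 1
13 = 13*1 + 0  (stop)
So 76421/3764 = [20; 3, 3, 2, 1, 8, 13].

[20; 3, 3, 2, 1, 8, 13]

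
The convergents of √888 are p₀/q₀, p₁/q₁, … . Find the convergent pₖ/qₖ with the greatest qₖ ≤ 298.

8761/294

√888 = [29; 1, 3, 1, 58, …] (period length 4).
Convergents:
  p_0/q_0 = 29/1
  p_1/q_1 = 30/1
  p_2/q_2 = 119/4
  p_3/q_3 = 149/5
  p_4/q_4 = 8761/294
  p_5/q_5 = 8910/299
q_4 = 294 ≤ 298 < 299 = q_5, so the answer is 8761/294.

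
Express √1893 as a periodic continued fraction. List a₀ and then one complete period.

a₀ = ⌊√1893⌋ = 43.
With m₀=0, d₀=1 and mₖ₊₁ = dₖaₖ − mₖ, dₖ₊₁ = (n − mₖ₊₁²)/dₖ, aₖ₊₁ = ⌊(a₀+mₖ₊₁)/dₖ₊₁⌋:
  k=1: m=43, d=44, a=1
  k=2: m=1, d=43, a=1
  k=3: m=42, d=3, a=28
  k=4: m=42, d=43, a=1
  k=5: m=1, d=44, a=1
  k=6: m=43, d=1, a=86
d=1 and a=2a₀=86 at k=6, so the next step gives (m, d) = (43, 44) again — its k=1 value — and the period has length 6.

[43; 1, 1, 28, 1, 1, 86]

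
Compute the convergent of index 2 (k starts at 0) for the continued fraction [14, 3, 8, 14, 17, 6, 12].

Using pₖ = aₖpₖ₋₁ + pₖ₋₂, qₖ = aₖqₖ₋₁ + qₖ₋₂ (with p₋₁=1, p₋₂=0, q₋₁=0, q₋₂=1):
  k=0: a=14, p=14, q=1
  k=1: a=3, p=43, q=3
  k=2: a=8, p=358, q=25

358/25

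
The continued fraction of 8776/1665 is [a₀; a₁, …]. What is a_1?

8776 = 5·1665 + 451   →  a_0 = 5
1665 = 3·451 + 312   →  a_1 = 3

3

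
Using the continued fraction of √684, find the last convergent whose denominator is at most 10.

√684 = [26; 6, 1, 1, 12, 1, 1, 6, 52, …] (period length 8).
Convergents:
  p_0/q_0 = 26/1
  p_1/q_1 = 157/6
  p_2/q_2 = 183/7
  p_3/q_3 = 340/13
q_2 = 7 ≤ 10 < 13 = q_3, so the answer is 183/7.

183/7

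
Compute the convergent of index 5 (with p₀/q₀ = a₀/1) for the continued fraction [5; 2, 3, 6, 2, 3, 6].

1787/329

Using pₖ = aₖpₖ₋₁ + pₖ₋₂, qₖ = aₖqₖ₋₁ + qₖ₋₂ (with p₋₁=1, p₋₂=0, q₋₁=0, q₋₂=1):
  k=0: a=5, p=5, q=1
  k=1: a=2, p=11, q=2
  k=2: a=3, p=38, q=7
  k=3: a=6, p=239, q=44
  k=4: a=2, p=516, q=95
  k=5: a=3, p=1787, q=329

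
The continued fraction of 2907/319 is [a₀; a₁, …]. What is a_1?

2907 = 9·319 + 36   →  a_0 = 9
319 = 8·36 + 31   →  a_1 = 8

8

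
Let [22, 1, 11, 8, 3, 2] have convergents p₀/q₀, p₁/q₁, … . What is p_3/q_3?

2223/97

Using pₖ = aₖpₖ₋₁ + pₖ₋₂, qₖ = aₖqₖ₋₁ + qₖ₋₂ (with p₋₁=1, p₋₂=0, q₋₁=0, q₋₂=1):
  k=0: a=22, p=22, q=1
  k=1: a=1, p=23, q=1
  k=2: a=11, p=275, q=12
  k=3: a=8, p=2223, q=97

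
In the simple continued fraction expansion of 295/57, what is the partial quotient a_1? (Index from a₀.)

295 = 5·57 + 10   →  a_0 = 5
57 = 5·10 + 7   →  a_1 = 5

5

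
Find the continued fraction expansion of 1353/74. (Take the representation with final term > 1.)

1353 = 18·74 + 21
74 = 3·21 + 11
21 = 1·11 + 10
11 = 1·10 + 1
10 = 10·1 + 0  (stop)
So 1353/74 = [18; 3, 1, 1, 10].

[18; 3, 1, 1, 10]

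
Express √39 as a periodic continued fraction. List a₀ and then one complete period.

[6; 4, 12]

a₀ = ⌊√39⌋ = 6.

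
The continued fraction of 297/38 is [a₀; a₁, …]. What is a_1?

297 = 7·38 + 31   →  a_0 = 7
38 = 1·31 + 7   →  a_1 = 1

1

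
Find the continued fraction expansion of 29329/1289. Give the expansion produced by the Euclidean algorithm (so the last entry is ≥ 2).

[22; 1, 3, 18, 1, 2, 2, 2]

29329 = 22·1289 + 971
1289 = 1·971 + 318
971 = 3·318 + 17
318 = 18·17 + 12
17 = 1·12 + 5
12 = 2·5 + 2
5 = 2·2 + 1
2 = 2·1 + 0  (stop)
So 29329/1289 = [22; 1, 3, 18, 1, 2, 2, 2].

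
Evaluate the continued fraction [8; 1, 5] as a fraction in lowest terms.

53/6

Fold from the inside: start with 5/1.
  1 + 1/5 = 6/5
  8 + 5/6 = 53/6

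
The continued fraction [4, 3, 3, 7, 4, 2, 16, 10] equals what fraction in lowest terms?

481822/112017

Using pₖ = aₖpₖ₋₁ + pₖ₋₂ and qₖ = aₖqₖ₋₁ + qₖ₋₂:
  k=0: a=4, p=4, q=1
  k=1: a=3, p=13, q=3
  k=2: a=3, p=43, q=10
  k=3: a=7, p=314, q=73
  k=4: a=4, p=1299, q=302
  k=5: a=2, p=2912, q=677
  k=6: a=16, p=47891, q=11134
  k=7: a=10, p=481822, q=112017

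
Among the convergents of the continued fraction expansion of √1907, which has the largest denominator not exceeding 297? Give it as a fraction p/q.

11485/263

√1907 = [43; 1, 2, 43, 2, 1, 86, …] (period length 6).
Convergents:
  p_0/q_0 = 43/1
  p_1/q_1 = 44/1
  p_2/q_2 = 131/3
  p_3/q_3 = 5677/130
  p_4/q_4 = 11485/263
  p_5/q_5 = 17162/393
q_4 = 263 ≤ 297 < 393 = q_5, so the answer is 11485/263.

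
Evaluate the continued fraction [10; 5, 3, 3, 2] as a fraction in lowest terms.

Fold from the inside: start with 2/1.
  3 + 1/2 = 7/2
  3 + 2/7 = 23/7
  5 + 7/23 = 122/23
  10 + 23/122 = 1243/122

1243/122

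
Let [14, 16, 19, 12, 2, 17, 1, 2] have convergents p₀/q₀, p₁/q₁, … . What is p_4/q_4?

Using pₖ = aₖpₖ₋₁ + pₖ₋₂, qₖ = aₖqₖ₋₁ + qₖ₋₂ (with p₋₁=1, p₋₂=0, q₋₁=0, q₋₂=1):
  k=0: a=14, p=14, q=1
  k=1: a=16, p=225, q=16
  k=2: a=19, p=4289, q=305
  k=3: a=12, p=51693, q=3676
  k=4: a=2, p=107675, q=7657

107675/7657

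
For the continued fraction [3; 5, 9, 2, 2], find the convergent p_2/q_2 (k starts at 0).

Using pₖ = aₖpₖ₋₁ + pₖ₋₂, qₖ = aₖqₖ₋₁ + qₖ₋₂ (with p₋₁=1, p₋₂=0, q₋₁=0, q₋₂=1):
  k=0: a=3, p=3, q=1
  k=1: a=5, p=16, q=5
  k=2: a=9, p=147, q=46

147/46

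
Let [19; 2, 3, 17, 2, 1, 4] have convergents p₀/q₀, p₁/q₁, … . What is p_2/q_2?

Using pₖ = aₖpₖ₋₁ + pₖ₋₂, qₖ = aₖqₖ₋₁ + qₖ₋₂ (with p₋₁=1, p₋₂=0, q₋₁=0, q₋₂=1):
  k=0: a=19, p=19, q=1
  k=1: a=2, p=39, q=2
  k=2: a=3, p=136, q=7

136/7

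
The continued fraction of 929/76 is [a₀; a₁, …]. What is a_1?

4

929 = 12·76 + 17   →  a_0 = 12
76 = 4·17 + 8   →  a_1 = 4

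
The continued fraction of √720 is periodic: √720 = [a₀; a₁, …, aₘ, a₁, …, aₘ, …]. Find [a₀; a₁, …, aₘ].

[26; 1, 4, 1, 52]

a₀ = ⌊√720⌋ = 26.
With m₀=0, d₀=1 and mₖ₊₁ = dₖaₖ − mₖ, dₖ₊₁ = (n − mₖ₊₁²)/dₖ, aₖ₊₁ = ⌊(a₀+mₖ₊₁)/dₖ₊₁⌋:
  k=1: m=26, d=44, a=1
  k=2: m=18, d=9, a=4
  k=3: m=18, d=44, a=1
  k=4: m=26, d=1, a=52
d=1 and a=2a₀=52 at k=4, so the next step gives (m, d) = (26, 44) again — its k=1 value — and the period has length 4.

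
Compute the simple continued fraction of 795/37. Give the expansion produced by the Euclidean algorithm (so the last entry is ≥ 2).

[21; 2, 18]

795 = 21×37 + 18
37 = 2×18 + 1
18 = 18×1 + 0  (stop)
So 795/37 = [21; 2, 18].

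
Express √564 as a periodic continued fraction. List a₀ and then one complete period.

[23; 1, 2, 1, 46]

a₀ = ⌊√564⌋ = 23.
With m₀=0, d₀=1 and mₖ₊₁ = dₖaₖ − mₖ, dₖ₊₁ = (n − mₖ₊₁²)/dₖ, aₖ₊₁ = ⌊(a₀+mₖ₊₁)/dₖ₊₁⌋:
  k=1: m=23, d=35, a=1
  k=2: m=12, d=12, a=2
  k=3: m=12, d=35, a=1
  k=4: m=23, d=1, a=46
d=1 and a=2a₀=46 at k=4, so the next step gives (m, d) = (23, 35) again — its k=1 value — and the period has length 4.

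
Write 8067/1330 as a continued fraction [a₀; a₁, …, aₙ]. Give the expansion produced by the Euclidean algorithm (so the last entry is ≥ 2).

[6; 15, 3, 2, 12]

8067 = 6·1330 + 87
1330 = 15·87 + 25
87 = 3·25 + 12
25 = 2·12 + 1
12 = 12·1 + 0  (stop)
So 8067/1330 = [6; 15, 3, 2, 12].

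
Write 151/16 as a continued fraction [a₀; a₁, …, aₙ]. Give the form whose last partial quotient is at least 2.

151 = 9×16 + 7
16 = 2×7 + 2
7 = 3×2 + 1
2 = 2×1 + 0  (stop)
So 151/16 = [9; 2, 3, 2].

[9; 2, 3, 2]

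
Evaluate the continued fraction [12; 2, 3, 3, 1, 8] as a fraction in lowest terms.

Fold from the inside: start with 8/1.
  1 + 1/8 = 9/8
  3 + 8/9 = 35/9
  3 + 9/35 = 114/35
  2 + 35/114 = 263/114
  12 + 114/263 = 3270/263

3270/263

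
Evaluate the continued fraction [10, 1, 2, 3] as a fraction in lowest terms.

107/10

Fold from the inside: start with 3/1.
  2 + 1/3 = 7/3
  1 + 3/7 = 10/7
  10 + 7/10 = 107/10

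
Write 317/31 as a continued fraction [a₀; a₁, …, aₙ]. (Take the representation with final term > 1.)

[10; 4, 2, 3]

317 = 10·31 + 7
31 = 4·7 + 3
7 = 2·3 + 1
3 = 3·1 + 0  (stop)
So 317/31 = [10; 4, 2, 3].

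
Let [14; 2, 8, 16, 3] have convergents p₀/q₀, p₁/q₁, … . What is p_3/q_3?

Using pₖ = aₖpₖ₋₁ + pₖ₋₂, qₖ = aₖqₖ₋₁ + qₖ₋₂ (with p₋₁=1, p₋₂=0, q₋₁=0, q₋₂=1):
  k=0: a=14, p=14, q=1
  k=1: a=2, p=29, q=2
  k=2: a=8, p=246, q=17
  k=3: a=16, p=3965, q=274

3965/274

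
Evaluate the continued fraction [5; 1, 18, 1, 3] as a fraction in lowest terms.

470/79

Using pₖ = aₖpₖ₋₁ + pₖ₋₂ and qₖ = aₖqₖ₋₁ + qₖ₋₂:
  k=0: a=5, p=5, q=1
  k=1: a=1, p=6, q=1
  k=2: a=18, p=113, q=19
  k=3: a=1, p=119, q=20
  k=4: a=3, p=470, q=79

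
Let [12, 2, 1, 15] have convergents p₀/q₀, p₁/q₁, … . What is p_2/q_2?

37/3

Using pₖ = aₖpₖ₋₁ + pₖ₋₂, qₖ = aₖqₖ₋₁ + qₖ₋₂ (with p₋₁=1, p₋₂=0, q₋₁=0, q₋₂=1):
  k=0: a=12, p=12, q=1
  k=1: a=2, p=25, q=2
  k=2: a=1, p=37, q=3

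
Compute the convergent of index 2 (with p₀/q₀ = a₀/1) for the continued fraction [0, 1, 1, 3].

Using pₖ = aₖpₖ₋₁ + pₖ₋₂, qₖ = aₖqₖ₋₁ + qₖ₋₂ (with p₋₁=1, p₋₂=0, q₋₁=0, q₋₂=1):
  k=0: a=0, p=0, q=1
  k=1: a=1, p=1, q=1
  k=2: a=1, p=1, q=2

1/2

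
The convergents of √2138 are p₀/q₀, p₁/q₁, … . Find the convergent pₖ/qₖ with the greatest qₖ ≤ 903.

21131/457

√2138 = [46; 4, 5, 5, 4, 92, …] (period length 5).
Convergents:
  p_0/q_0 = 46/1
  p_1/q_1 = 185/4
  p_2/q_2 = 971/21
  p_3/q_3 = 5040/109
  p_4/q_4 = 21131/457
  p_5/q_5 = 1949092/42153
q_4 = 457 ≤ 903 < 42153 = q_5, so the answer is 21131/457.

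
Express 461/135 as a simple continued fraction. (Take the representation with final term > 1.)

461 = 3*135 + 56
135 = 2*56 + 23
56 = 2*23 + 10
23 = 2*10 + 3
10 = 3*3 + 1
3 = 3*1 + 0  (stop)
So 461/135 = [3; 2, 2, 2, 3, 3].

[3; 2, 2, 2, 3, 3]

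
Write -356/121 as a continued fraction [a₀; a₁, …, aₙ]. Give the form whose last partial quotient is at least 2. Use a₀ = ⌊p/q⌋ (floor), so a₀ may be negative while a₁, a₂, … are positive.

[-3; 17, 3, 2]

-356 = -3*121 + 7
121 = 17*7 + 2
7 = 3*2 + 1
2 = 2*1 + 0  (stop)
So -356/121 = [-3; 17, 3, 2].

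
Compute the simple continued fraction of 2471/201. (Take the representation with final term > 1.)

[12; 3, 2, 2, 5, 2]

2471 = 12*201 + 59
201 = 3*59 + 24
59 = 2*24 + 11
24 = 2*11 + 2
11 = 5*2 + 1
2 = 2*1 + 0  (stop)
So 2471/201 = [12; 3, 2, 2, 5, 2].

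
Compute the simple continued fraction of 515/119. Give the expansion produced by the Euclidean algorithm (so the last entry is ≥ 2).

[4; 3, 19, 2]

515 = 4×119 + 39
119 = 3×39 + 2
39 = 19×2 + 1
2 = 2×1 + 0  (stop)
So 515/119 = [4; 3, 19, 2].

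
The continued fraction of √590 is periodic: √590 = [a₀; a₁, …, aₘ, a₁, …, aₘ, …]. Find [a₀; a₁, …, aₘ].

[24; 3, 2, 4, 2, 3, 48]

a₀ = ⌊√590⌋ = 24.
With m₀=0, d₀=1 and mₖ₊₁ = dₖaₖ − mₖ, dₖ₊₁ = (n − mₖ₊₁²)/dₖ, aₖ₊₁ = ⌊(a₀+mₖ₊₁)/dₖ₊₁⌋:
  k=1: m=24, d=14, a=3
  k=2: m=18, d=19, a=2
  k=3: m=20, d=10, a=4
  k=4: m=20, d=19, a=2
  k=5: m=18, d=14, a=3
  k=6: m=24, d=1, a=48
d=1 and a=2a₀=48 at k=6, so the next step gives (m, d) = (24, 14) again — its k=1 value — and the period has length 6.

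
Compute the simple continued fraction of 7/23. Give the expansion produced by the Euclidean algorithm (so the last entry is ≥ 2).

7 = 0*23 + 7
23 = 3*7 + 2
7 = 3*2 + 1
2 = 2*1 + 0  (stop)
So 7/23 = [0; 3, 3, 2].

[0; 3, 3, 2]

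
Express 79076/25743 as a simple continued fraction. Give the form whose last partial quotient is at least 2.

79076 = 3*25743 + 1847
25743 = 13*1847 + 1732
1847 = 1*1732 + 115
1732 = 15*115 + 7
115 = 16*7 + 3
7 = 2*3 + 1
3 = 3*1 + 0  (stop)
So 79076/25743 = [3; 13, 1, 15, 16, 2, 3].

[3; 13, 1, 15, 16, 2, 3]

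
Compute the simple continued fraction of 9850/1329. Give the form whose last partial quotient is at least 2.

[7; 2, 2, 3, 19, 4]

9850 = 7×1329 + 547
1329 = 2×547 + 235
547 = 2×235 + 77
235 = 3×77 + 4
77 = 19×4 + 1
4 = 4×1 + 0  (stop)
So 9850/1329 = [7; 2, 2, 3, 19, 4].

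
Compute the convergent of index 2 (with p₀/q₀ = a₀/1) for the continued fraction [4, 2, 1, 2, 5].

Using pₖ = aₖpₖ₋₁ + pₖ₋₂, qₖ = aₖqₖ₋₁ + qₖ₋₂ (with p₋₁=1, p₋₂=0, q₋₁=0, q₋₂=1):
  k=0: a=4, p=4, q=1
  k=1: a=2, p=9, q=2
  k=2: a=1, p=13, q=3

13/3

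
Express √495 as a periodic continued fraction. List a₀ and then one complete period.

[22; 4, 44]

a₀ = ⌊√495⌋ = 22.
With m₀=0, d₀=1 and mₖ₊₁ = dₖaₖ − mₖ, dₖ₊₁ = (n − mₖ₊₁²)/dₖ, aₖ₊₁ = ⌊(a₀+mₖ₊₁)/dₖ₊₁⌋:
  k=1: m=22, d=11, a=4
  k=2: m=22, d=1, a=44
d=1 and a=2a₀=44 at k=2, so the next step gives (m, d) = (22, 11) again — its k=1 value — and the period has length 2.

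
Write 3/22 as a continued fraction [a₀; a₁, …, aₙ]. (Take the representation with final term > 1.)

[0; 7, 3]

3 = 0·22 + 3
22 = 7·3 + 1
3 = 3·1 + 0  (stop)
So 3/22 = [0; 7, 3].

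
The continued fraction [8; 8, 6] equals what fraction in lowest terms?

398/49

Fold from the inside: start with 6/1.
  8 + 1/6 = 49/6
  8 + 6/49 = 398/49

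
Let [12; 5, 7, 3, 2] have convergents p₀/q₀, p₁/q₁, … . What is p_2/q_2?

439/36

Using pₖ = aₖpₖ₋₁ + pₖ₋₂, qₖ = aₖqₖ₋₁ + qₖ₋₂ (with p₋₁=1, p₋₂=0, q₋₁=0, q₋₂=1):
  k=0: a=12, p=12, q=1
  k=1: a=5, p=61, q=5
  k=2: a=7, p=439, q=36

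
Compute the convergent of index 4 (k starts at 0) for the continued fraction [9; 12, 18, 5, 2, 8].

21899/2411

Using pₖ = aₖpₖ₋₁ + pₖ₋₂, qₖ = aₖqₖ₋₁ + qₖ₋₂ (with p₋₁=1, p₋₂=0, q₋₁=0, q₋₂=1):
  k=0: a=9, p=9, q=1
  k=1: a=12, p=109, q=12
  k=2: a=18, p=1971, q=217
  k=3: a=5, p=9964, q=1097
  k=4: a=2, p=21899, q=2411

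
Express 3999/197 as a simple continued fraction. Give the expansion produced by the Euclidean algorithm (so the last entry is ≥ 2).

3999 = 20·197 + 59
197 = 3·59 + 20
59 = 2·20 + 19
20 = 1·19 + 1
19 = 19·1 + 0  (stop)
So 3999/197 = [20; 3, 2, 1, 19].

[20; 3, 2, 1, 19]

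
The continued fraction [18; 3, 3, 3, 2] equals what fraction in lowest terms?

1391/76

Fold from the inside: start with 2/1.
  3 + 1/2 = 7/2
  3 + 2/7 = 23/7
  3 + 7/23 = 76/23
  18 + 23/76 = 1391/76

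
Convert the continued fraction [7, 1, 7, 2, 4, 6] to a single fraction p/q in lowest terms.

3728/473

Using pₖ = aₖpₖ₋₁ + pₖ₋₂ and qₖ = aₖqₖ₋₁ + qₖ₋₂:
  k=0: a=7, p=7, q=1
  k=1: a=1, p=8, q=1
  k=2: a=7, p=63, q=8
  k=3: a=2, p=134, q=17
  k=4: a=4, p=599, q=76
  k=5: a=6, p=3728, q=473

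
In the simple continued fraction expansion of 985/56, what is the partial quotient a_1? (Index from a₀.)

1

985 = 17·56 + 33   →  a_0 = 17
56 = 1·33 + 23   →  a_1 = 1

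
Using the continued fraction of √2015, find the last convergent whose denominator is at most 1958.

√2015 = [44; 1, 7, 1, 88, …] (period length 4).
Convergents:
  p_0/q_0 = 44/1
  p_1/q_1 = 45/1
  p_2/q_2 = 359/8
  p_3/q_3 = 404/9
  p_4/q_4 = 35911/800
  p_5/q_5 = 36315/809
  p_6/q_6 = 290116/6463
q_5 = 809 ≤ 1958 < 6463 = q_6, so the answer is 36315/809.

36315/809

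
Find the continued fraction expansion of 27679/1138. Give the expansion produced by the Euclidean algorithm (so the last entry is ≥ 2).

27679 = 24·1138 + 367
1138 = 3·367 + 37
367 = 9·37 + 34
37 = 1·34 + 3
34 = 11·3 + 1
3 = 3·1 + 0  (stop)
So 27679/1138 = [24; 3, 9, 1, 11, 3].

[24; 3, 9, 1, 11, 3]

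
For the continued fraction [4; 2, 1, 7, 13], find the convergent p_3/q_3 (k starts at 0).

100/23

Using pₖ = aₖpₖ₋₁ + pₖ₋₂, qₖ = aₖqₖ₋₁ + qₖ₋₂ (with p₋₁=1, p₋₂=0, q₋₁=0, q₋₂=1):
  k=0: a=4, p=4, q=1
  k=1: a=2, p=9, q=2
  k=2: a=1, p=13, q=3
  k=3: a=7, p=100, q=23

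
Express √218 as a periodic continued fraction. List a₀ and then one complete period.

[14; 1, 3, 3, 1, 28]

a₀ = ⌊√218⌋ = 14.
With m₀=0, d₀=1 and mₖ₊₁ = dₖaₖ − mₖ, dₖ₊₁ = (n − mₖ₊₁²)/dₖ, aₖ₊₁ = ⌊(a₀+mₖ₊₁)/dₖ₊₁⌋:
  k=1: m=14, d=22, a=1
  k=2: m=8, d=7, a=3
  k=3: m=13, d=7, a=3
  k=4: m=8, d=22, a=1
  k=5: m=14, d=1, a=28
d=1 and a=2a₀=28 at k=5, so the next step gives (m, d) = (14, 22) again — its k=1 value — and the period has length 5.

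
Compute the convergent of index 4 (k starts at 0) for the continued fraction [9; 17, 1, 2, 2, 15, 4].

1123/124

Using pₖ = aₖpₖ₋₁ + pₖ₋₂, qₖ = aₖqₖ₋₁ + qₖ₋₂ (with p₋₁=1, p₋₂=0, q₋₁=0, q₋₂=1):
  k=0: a=9, p=9, q=1
  k=1: a=17, p=154, q=17
  k=2: a=1, p=163, q=18
  k=3: a=2, p=480, q=53
  k=4: a=2, p=1123, q=124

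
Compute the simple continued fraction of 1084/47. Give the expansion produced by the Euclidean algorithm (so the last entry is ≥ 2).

[23; 15, 1, 2]

1084 = 23·47 + 3
47 = 15·3 + 2
3 = 1·2 + 1
2 = 2·1 + 0  (stop)
So 1084/47 = [23; 15, 1, 2].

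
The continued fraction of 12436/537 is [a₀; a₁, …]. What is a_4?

12436 = 23·537 + 85   →  a_0 = 23
537 = 6·85 + 27   →  a_1 = 6
85 = 3·27 + 4   →  a_2 = 3
27 = 6·4 + 3   →  a_3 = 6
4 = 1·3 + 1   →  a_4 = 1

1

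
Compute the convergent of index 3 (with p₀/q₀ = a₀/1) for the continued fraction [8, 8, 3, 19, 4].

Using pₖ = aₖpₖ₋₁ + pₖ₋₂, qₖ = aₖqₖ₋₁ + qₖ₋₂ (with p₋₁=1, p₋₂=0, q₋₁=0, q₋₂=1):
  k=0: a=8, p=8, q=1
  k=1: a=8, p=65, q=8
  k=2: a=3, p=203, q=25
  k=3: a=19, p=3922, q=483

3922/483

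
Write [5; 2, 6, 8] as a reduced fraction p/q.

Using pₖ = aₖpₖ₋₁ + pₖ₋₂ and qₖ = aₖqₖ₋₁ + qₖ₋₂:
  k=0: a=5, p=5, q=1
  k=1: a=2, p=11, q=2
  k=2: a=6, p=71, q=13
  k=3: a=8, p=579, q=106

579/106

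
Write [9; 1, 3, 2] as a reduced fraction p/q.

Using pₖ = aₖpₖ₋₁ + pₖ₋₂ and qₖ = aₖqₖ₋₁ + qₖ₋₂:
  k=0: a=9, p=9, q=1
  k=1: a=1, p=10, q=1
  k=2: a=3, p=39, q=4
  k=3: a=2, p=88, q=9

88/9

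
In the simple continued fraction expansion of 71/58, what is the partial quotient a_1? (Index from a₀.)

4

71 = 1·58 + 13   →  a_0 = 1
58 = 4·13 + 6   →  a_1 = 4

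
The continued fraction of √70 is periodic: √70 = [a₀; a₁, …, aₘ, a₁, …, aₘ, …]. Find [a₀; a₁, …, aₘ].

a₀ = ⌊√70⌋ = 8.
With m₀=0, d₀=1 and mₖ₊₁ = dₖaₖ − mₖ, dₖ₊₁ = (n − mₖ₊₁²)/dₖ, aₖ₊₁ = ⌊(a₀+mₖ₊₁)/dₖ₊₁⌋:
  k=1: m=8, d=6, a=2
  k=2: m=4, d=9, a=1
  k=3: m=5, d=5, a=2
  k=4: m=5, d=9, a=1
  k=5: m=4, d=6, a=2
  k=6: m=8, d=1, a=16
d=1 and a=2a₀=16 at k=6, so the next step gives (m, d) = (8, 6) again — its k=1 value — and the period has length 6.

[8; 2, 1, 2, 1, 2, 16]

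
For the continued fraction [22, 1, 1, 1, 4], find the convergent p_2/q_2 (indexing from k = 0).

Using pₖ = aₖpₖ₋₁ + pₖ₋₂, qₖ = aₖqₖ₋₁ + qₖ₋₂ (with p₋₁=1, p₋₂=0, q₋₁=0, q₋₂=1):
  k=0: a=22, p=22, q=1
  k=1: a=1, p=23, q=1
  k=2: a=1, p=45, q=2

45/2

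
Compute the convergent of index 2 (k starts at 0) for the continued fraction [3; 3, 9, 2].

93/28

Using pₖ = aₖpₖ₋₁ + pₖ₋₂, qₖ = aₖqₖ₋₁ + qₖ₋₂ (with p₋₁=1, p₋₂=0, q₋₁=0, q₋₂=1):
  k=0: a=3, p=3, q=1
  k=1: a=3, p=10, q=3
  k=2: a=9, p=93, q=28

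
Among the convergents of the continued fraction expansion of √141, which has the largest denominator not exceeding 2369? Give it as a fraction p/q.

18049/1520

√141 = [11; 1, 6, 1, 22, …] (period length 4).
Convergents:
  p_0/q_0 = 11/1
  p_1/q_1 = 12/1
  p_2/q_2 = 83/7
  p_3/q_3 = 95/8
  p_4/q_4 = 2173/183
  p_5/q_5 = 2268/191
  p_6/q_6 = 15781/1329
  p_7/q_7 = 18049/1520
  p_8/q_8 = 412859/34769
q_7 = 1520 ≤ 2369 < 34769 = q_8, so the answer is 18049/1520.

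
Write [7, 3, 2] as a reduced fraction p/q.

51/7

Using pₖ = aₖpₖ₋₁ + pₖ₋₂ and qₖ = aₖqₖ₋₁ + qₖ₋₂:
  k=0: a=7, p=7, q=1
  k=1: a=3, p=22, q=3
  k=2: a=2, p=51, q=7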